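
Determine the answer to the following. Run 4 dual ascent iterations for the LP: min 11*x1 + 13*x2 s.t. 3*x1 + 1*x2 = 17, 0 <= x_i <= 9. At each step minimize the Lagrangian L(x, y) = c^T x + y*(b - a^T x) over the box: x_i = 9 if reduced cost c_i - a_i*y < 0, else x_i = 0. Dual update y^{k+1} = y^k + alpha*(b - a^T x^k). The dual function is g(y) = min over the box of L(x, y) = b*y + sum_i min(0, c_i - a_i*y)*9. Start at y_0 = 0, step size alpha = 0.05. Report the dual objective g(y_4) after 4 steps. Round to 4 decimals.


Dual ascent for LP: min 11*x1 + 13*x2, 3*x1 + 1*x2 = 17, 0 <= x_i <= 9
Step 1: y^k = 0.0, reduced costs: (11.0, 13.0)
  x^k = (0.0, 0.0), subgradient = b - a^T x = 17.0
  y^{k+1} = 0.0 + 0.05*17.0 = 0.85
Step 2: y^k = 0.85, reduced costs: (8.45, 12.15)
  x^k = (0.0, 0.0), subgradient = b - a^T x = 17.0
  y^{k+1} = 0.85 + 0.05*17.0 = 1.7
Step 3: y^k = 1.7, reduced costs: (5.9, 11.3)
  x^k = (0.0, 0.0), subgradient = b - a^T x = 17.0
  y^{k+1} = 1.7 + 0.05*17.0 = 2.55
Step 4: y^k = 2.55, reduced costs: (3.35, 10.45)
  x^k = (0.0, 0.0), subgradient = b - a^T x = 17.0
  y^{k+1} = 2.55 + 0.05*17.0 = 3.4
Dual objective at y_4 = 3.4: reduced costs (0.8, 9.6), box minimizer x = (0.0, 0.0)
g(y_4) = b*y + (c1 - a1*y)*x1 + (c2 - a2*y)*x2 = 17*3.4 + 0.8*0.0 + 9.6*0.0 = 57.8 + 0.0 + 0.0 = 57.8


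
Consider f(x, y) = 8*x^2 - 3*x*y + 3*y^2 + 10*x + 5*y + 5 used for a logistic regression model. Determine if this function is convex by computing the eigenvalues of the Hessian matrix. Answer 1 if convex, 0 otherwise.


The Hessian of f(x,y) = 8*x^2 - 3*x*y + 3*y^2 + 10*x + 5*y + 5 is:
H = [[16, -3], [-3, 6]]
Trace = 16 + 6 = 22
Determinant = 16*6 - (-3)^2 = 87
Discriminant = (22)^2 - 4*87 = 136.0
Eigenvalues: lambda_1 = 5.169, lambda_2 = 16.831
The function is convex.

1


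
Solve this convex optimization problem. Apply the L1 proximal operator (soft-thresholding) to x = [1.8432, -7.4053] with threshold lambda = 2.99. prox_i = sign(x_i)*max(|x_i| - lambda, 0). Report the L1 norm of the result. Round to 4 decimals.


Soft-thresholding with lambda = 2.99:
prox(1.8432) = sign(1.8432)*max(|1.8432| - 2.99, 0) = 0.0
prox(-7.4053) = sign(-7.4053)*max(|-7.4053| - 2.99, 0) = -4.4153
prox(x) = [0.0, -4.4153]
||prox(x)||_1 = 0.0 + 4.4153 = 4.4153


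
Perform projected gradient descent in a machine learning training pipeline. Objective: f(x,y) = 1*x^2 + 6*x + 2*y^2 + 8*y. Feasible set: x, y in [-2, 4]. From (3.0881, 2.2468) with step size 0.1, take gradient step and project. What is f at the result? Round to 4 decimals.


Step 1: Compute gradient at (3.0881, 2.2468).
grad_x = 2*1*3.0881 + 6 = 12.1762
grad_y = 2*2*2.2468 + 8 = 16.9872
Step 2: Gradient step.
x_raw = 3.0881 - 0.1*12.1762 = 1.8705
y_raw = 2.2468 - 0.1*16.9872 = 0.5481
Step 3: Project onto [-2, 4].
x_proj = clip(1.8705) = 1.8705
y_proj = clip(0.5481) = 0.5481
Step 4: Evaluate f.
f(1.8705, 0.5481) = 19.707


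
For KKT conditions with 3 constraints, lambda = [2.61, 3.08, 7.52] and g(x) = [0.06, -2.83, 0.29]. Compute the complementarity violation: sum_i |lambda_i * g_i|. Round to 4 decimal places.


KKT complementary slackness check:
lambda_1 * g_1 = 2.61 * 0.06 = 0.1566
lambda_2 * g_2 = 3.08 * -2.83 = -8.7164
lambda_3 * g_3 = 7.52 * 0.29 = 2.1808
Total violation = 0.1566 + 8.7164 + 2.1808 = 11.0538


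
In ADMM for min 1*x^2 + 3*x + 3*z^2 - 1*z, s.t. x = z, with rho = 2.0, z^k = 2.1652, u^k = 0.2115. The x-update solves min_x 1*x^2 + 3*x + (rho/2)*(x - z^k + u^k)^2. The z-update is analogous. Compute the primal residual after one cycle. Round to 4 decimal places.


ADMM iteration with rho = 2.0, z^k = 2.1652, u^k = 0.2115
Step 1: x-update.
Minimize 1*x^2 + 3*x + (2.0/2)*(x - 2.1652 + 0.2115)^2
FOC: (2*1 + 2.0)*x = -3 + 2.0*(2.1652 - 0.2115)
x^{k+1} = 0.2269
Step 2: z-update.
Minimize 3*z^2 - 1*z + (2.0/2)*(0.2269 - z + 0.2115)^2
FOC: (2*3 + 2.0)*z = 1 + 2.0*(0.2269 + 0.2115)
z^{k+1} = 0.2346
Step 3: u-update.
u^{k+1} = 0.2115 + 0.2269 - 0.2346 = 0.2038
Step 4: Primal residual = |0.2269 - 0.2346| = 0.0077


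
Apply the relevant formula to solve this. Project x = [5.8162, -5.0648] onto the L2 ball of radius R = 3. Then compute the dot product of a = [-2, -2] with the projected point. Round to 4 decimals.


Step 1: Compute ||x|| (intermediates to 6 decimals).
||x|| = sqrt(5.8162^2 + (-5.0648)^2) = 7.712353
Step 2: Project.
Since ||x|| > R, scale = R/||x|| = 3/7.712353 = 0.388986, proj(x) = scale * x
proj(x) = [2.26242, -1.970136]
Step 3: Dot product.
a^T * proj(x) = -2*2.26242 - 2*(-1.970136) = -0.5846


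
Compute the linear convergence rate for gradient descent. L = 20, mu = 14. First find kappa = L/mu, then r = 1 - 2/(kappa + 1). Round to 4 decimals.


Step 1: Compute the condition number.
kappa = L/mu = 20/14 = 1.4286
Step 2: Compute the convergence rate.
r = 1 - 2/(kappa + 1) = 1 - 2*mu/(L + mu) = (L - mu)/(L + mu) = 6/34 = 0.1765


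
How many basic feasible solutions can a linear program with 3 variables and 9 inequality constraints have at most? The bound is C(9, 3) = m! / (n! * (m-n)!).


Each vertex corresponds to some choice of n active constraints out of m, so the number of vertices is at most C(m, n) = m! / (n!(m-n)!).
m = 9, n = 3
Numerator: 9 * 8 * 7
Denominator: 3! = 6
C(9, 3) = 84


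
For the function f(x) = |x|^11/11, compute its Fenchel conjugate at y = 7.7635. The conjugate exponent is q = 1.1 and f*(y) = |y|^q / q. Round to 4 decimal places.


The conjugate exponent q satisfies 1/p + 1/q = 1.
p = 11, so q = 11/(11 - 1) = 1.1
|y|^q = 7.7635^1.1 = 9.5294
f*(7.7635) = 9.5294 / 1.1 = 8.663


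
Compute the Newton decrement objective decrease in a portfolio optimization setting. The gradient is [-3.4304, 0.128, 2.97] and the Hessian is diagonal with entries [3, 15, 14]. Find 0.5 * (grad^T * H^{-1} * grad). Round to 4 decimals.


Step 1: H is diagonal, so H^(-1) * g = [-1.1435, 0.0085, 0.2121].
Step 2: g^T H^(-1) g = sum_i g_i^2 / H_ii
  = (-3.4304)^2/3 + (0.128)^2/15 + (2.97)^2/14
  = 3.9225 + 0.0011 + 0.6301 = 4.5537
Step 3: Objective decrease = 0.5 * g^T H^(-1) g = 2.2769


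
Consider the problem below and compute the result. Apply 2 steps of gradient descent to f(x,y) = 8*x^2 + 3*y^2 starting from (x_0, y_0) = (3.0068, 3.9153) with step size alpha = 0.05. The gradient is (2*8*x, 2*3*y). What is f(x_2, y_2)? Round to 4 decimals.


Gradient descent on f(x,y) = 8*x^2 + 3*y^2.
Starting point: (3.0068, 3.9153), alpha = 0.05
Step 1: grad_x = 2*8*3.0068 = 48.1088, grad_y = 2*3*3.9153 = 23.4918
  x_1 = 3.0068 - 0.05*48.1088 = 0.6014
  y_1 = 3.9153 - 0.05*23.4918 = 2.7407
Step 2: grad_x = 2*8*0.6014 = 9.6218, grad_y = 2*3*2.7407 = 16.4443
  x_2 = 0.6014 - 0.05*9.6218 = 0.1203
  y_2 = 2.7407 - 0.05*16.4443 = 1.9185
f(0.1203, 1.9185) = 8*0.1203^2 + 3*1.9185^2 = 11.1576


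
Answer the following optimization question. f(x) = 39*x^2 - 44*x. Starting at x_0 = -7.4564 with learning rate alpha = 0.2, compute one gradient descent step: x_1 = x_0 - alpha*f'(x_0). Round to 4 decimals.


We compute the gradient at x_0 and apply the update.
f'(x) = 78*x - 44
f'(-7.4564) = 78*-7.4564 - 44 = -625.5992
x_1 = -7.4564 - 0.2*-625.5992 = 117.6634


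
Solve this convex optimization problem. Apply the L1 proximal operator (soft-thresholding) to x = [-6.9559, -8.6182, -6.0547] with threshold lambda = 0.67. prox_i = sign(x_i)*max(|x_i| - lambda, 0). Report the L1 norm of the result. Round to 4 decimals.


Soft-thresholding with lambda = 0.67:
prox(-6.9559) = sign(-6.9559)*max(|-6.9559| - 0.67, 0) = -6.2859
prox(-8.6182) = sign(-8.6182)*max(|-8.6182| - 0.67, 0) = -7.9482
prox(-6.0547) = sign(-6.0547)*max(|-6.0547| - 0.67, 0) = -5.3847
prox(x) = [-6.2859, -7.9482, -5.3847]
||prox(x)||_1 = 6.2859 + 7.9482 + 5.3847 = 19.6188


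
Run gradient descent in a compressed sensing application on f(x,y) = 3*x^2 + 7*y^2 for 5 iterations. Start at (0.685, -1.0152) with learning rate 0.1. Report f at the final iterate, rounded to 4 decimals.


Gradient descent on f(x,y) = 3*x^2 + 7*y^2.
Starting point: (0.685, -1.0152), alpha = 0.1
Step 1: grad_x = 2*3*0.685 = 4.11, grad_y = 2*7*-1.0152 = -14.2128
  x_1 = 0.685 - 0.1*4.11 = 0.274
  y_1 = -1.0152 - 0.1*-14.2128 = 0.4061
Step 2: grad_x = 2*3*0.274 = 1.644, grad_y = 2*7*0.4061 = 5.6851
  x_2 = 0.274 - 0.1*1.644 = 0.1096
  y_2 = 0.4061 - 0.1*5.6851 = -0.1624
Step 3: grad_x = 2*3*0.1096 = 0.6576, grad_y = 2*7*-0.1624 = -2.274
  x_3 = 0.1096 - 0.1*0.6576 = 0.0438
  y_3 = -0.1624 - 0.1*-2.274 = 0.065
Step 4: grad_x = 2*3*0.0438 = 0.263, grad_y = 2*7*0.065 = 0.9096
  x_4 = 0.0438 - 0.1*0.263 = 0.0175
  y_4 = 0.065 - 0.1*0.9096 = -0.026
Step 5: grad_x = 2*3*0.0175 = 0.1052, grad_y = 2*7*-0.026 = -0.3638
  x_5 = 0.0175 - 0.1*0.1052 = 0.007
  y_5 = -0.026 - 0.1*-0.3638 = 0.0104
f(0.007, 0.0104) = 3*0.007^2 + 7*0.0104^2 = 0.0009


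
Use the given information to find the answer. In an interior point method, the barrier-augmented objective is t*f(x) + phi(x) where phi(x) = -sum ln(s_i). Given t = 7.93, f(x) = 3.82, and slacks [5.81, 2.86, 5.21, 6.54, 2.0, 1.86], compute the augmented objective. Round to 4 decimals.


Step 1: Compute log-barrier.
ln values: [1.7596, 1.0508, 1.6506, 1.8779, 0.6931, 0.6206]
phi = -(1.7596 + 1.0508 + 1.6506 + 1.8779 + 0.6931 + 0.6206) = -7.6526
Step 2: Compute augmented objective.
t*f(x) = 7.93*3.82 = 30.2926
Total = 30.2926 - 7.6526 = 22.64


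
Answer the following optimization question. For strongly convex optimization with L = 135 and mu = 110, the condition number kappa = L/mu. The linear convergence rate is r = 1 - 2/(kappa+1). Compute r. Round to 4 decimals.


Step 1: Compute the condition number.
kappa = L/mu = 135/110 = 1.2273
Step 2: Compute the convergence rate.
r = 1 - 2/(kappa + 1) = 1 - 2*mu/(L + mu) = (L - mu)/(L + mu) = 25/245 = 0.102


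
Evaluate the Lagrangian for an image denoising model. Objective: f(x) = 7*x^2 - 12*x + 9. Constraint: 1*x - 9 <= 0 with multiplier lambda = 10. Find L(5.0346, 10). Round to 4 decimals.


Step 1: Evaluate f(x).
f(5.0346) = 7*5.0346^2 - 12*5.0346 + 9 = 126.0152
Step 2: Evaluate g(x).
g(5.0346) = 1*5.0346 - 9 = -3.9654
Step 3: Compute Lagrangian.
L = 126.0152 + 10*-3.9654 = 86.3612


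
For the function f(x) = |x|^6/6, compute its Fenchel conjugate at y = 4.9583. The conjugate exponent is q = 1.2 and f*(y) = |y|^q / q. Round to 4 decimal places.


The conjugate exponent q satisfies 1/p + 1/q = 1.
p = 6, so q = 6/(6 - 1) = 1.2
|y|^q = 4.9583^1.2 = 6.8297
f*(4.9583) = 6.8297 / 1.2 = 5.6914


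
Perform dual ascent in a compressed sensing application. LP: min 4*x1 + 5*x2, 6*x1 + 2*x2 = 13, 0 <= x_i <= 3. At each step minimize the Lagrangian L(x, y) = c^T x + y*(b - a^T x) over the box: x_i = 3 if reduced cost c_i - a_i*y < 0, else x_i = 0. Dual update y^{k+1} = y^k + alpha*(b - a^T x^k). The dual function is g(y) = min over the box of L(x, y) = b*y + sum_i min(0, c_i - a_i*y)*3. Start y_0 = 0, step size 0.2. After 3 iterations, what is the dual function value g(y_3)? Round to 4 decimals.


Dual ascent for LP: min 4*x1 + 5*x2, 6*x1 + 2*x2 = 13, 0 <= x_i <= 3
Step 1: y^k = 0.0, reduced costs: (4.0, 5.0)
  x^k = (0.0, 0.0), subgradient = b - a^T x = 13.0
  y^{k+1} = 0.0 + 0.2*13.0 = 2.6
Step 2: y^k = 2.6, reduced costs: (-11.6, -0.2)
  x^k = (3.0, 3.0), subgradient = b - a^T x = -11.0
  y^{k+1} = 2.6 + 0.2*-11.0 = 0.4
Step 3: y^k = 0.4, reduced costs: (1.6, 4.2)
  x^k = (0.0, 0.0), subgradient = b - a^T x = 13.0
  y^{k+1} = 0.4 + 0.2*13.0 = 3.0
Dual objective at y_3 = 3.0: reduced costs (-14.0, -1.0), box minimizer x = (3.0, 3.0)
g(y_3) = b*y + (c1 - a1*y)*x1 + (c2 - a2*y)*x2 = 13*3.0 + (-14.0)*3.0 + (-1.0)*3.0 = 39.0 - 42.0 - 3.0 = -6.0


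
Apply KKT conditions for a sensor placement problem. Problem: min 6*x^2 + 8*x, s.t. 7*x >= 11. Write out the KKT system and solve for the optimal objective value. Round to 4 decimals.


Step 1: Try lambda = 0 (constraint inactive).
x_unc = -8/(2*6) = -0.6667
Check: 7*-0.6667 = -4.6669 < 11 -- violated!
Step 2: Constraint must be active: 7*x = 11
x* = 11/7 = 1.5714 (rounded; the exact value 11/7 is used below)
lambda = (2*6*(11/7) + 8)/7 = 3.8367
Step 3: Compute optimal value.
f(x*) = 6*(11/7)^2 + 8*(11/7) = 27.3878


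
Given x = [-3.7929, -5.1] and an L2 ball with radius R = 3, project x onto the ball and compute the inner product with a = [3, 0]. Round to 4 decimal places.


Step 1: Compute ||x|| (intermediates to 6 decimals).
||x|| = sqrt((-3.7929)^2 + (-5.1)^2) = 6.355792
Step 2: Project.
Since ||x|| > R, scale = R/||x|| = 3/6.355792 = 0.47201, proj(x) = scale * x
proj(x) = [-1.790287, -2.407251]
Step 3: Dot product.
a^T * proj(x) = 3*(-1.790287) + 0*(-2.407251) = -5.3709


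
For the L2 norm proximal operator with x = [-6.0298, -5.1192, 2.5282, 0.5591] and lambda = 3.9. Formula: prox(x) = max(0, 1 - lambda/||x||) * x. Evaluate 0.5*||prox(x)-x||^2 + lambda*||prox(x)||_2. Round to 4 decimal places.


Step 1: Compute ||x||.
||x|| = 8.3228
Step 2: Compute scaling factor.
scale = max(0, 1 - 3.9/8.3228) = 0.5314
Step 3: prox(x) = [-3.2043, -2.7204, 1.3435, 0.2971]
||prox(x)|| = 4.4228
Step 4: Proximal objective.
0.5*||prox-x||^2 = 7.605
lambda*||prox|| = 17.2489
Total = 24.8539


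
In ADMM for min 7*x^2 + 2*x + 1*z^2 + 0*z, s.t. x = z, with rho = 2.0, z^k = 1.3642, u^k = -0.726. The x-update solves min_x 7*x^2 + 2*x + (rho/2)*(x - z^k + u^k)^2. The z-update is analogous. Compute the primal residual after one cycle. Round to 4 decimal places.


ADMM iteration with rho = 2.0, z^k = 1.3642, u^k = -0.726
Step 1: x-update.
Minimize 7*x^2 + 2*x + (2.0/2)*(x - 1.3642 - 0.726)^2
FOC: (2*7 + 2.0)*x = -2 + 2.0*(1.3642 + 0.726)
x^{k+1} = 0.1363
Step 2: z-update.
Minimize 1*z^2 + 0*z + (2.0/2)*(0.1363 - z - 0.726)^2
FOC: (2*1 + 2.0)*z = 0 + 2.0*(0.1363 - 0.726)
z^{k+1} = -0.2949
Step 3: u-update.
u^{k+1} = -0.726 + 0.1363 + 0.2949 = -0.2949
Step 4: Primal residual = |0.1363 + 0.2949| = 0.4311


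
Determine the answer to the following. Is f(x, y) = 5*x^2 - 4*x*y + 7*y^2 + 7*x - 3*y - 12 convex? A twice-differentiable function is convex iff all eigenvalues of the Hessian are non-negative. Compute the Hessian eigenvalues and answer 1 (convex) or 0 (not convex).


The Hessian of f(x,y) = 5*x^2 - 4*x*y + 7*y^2 + 7*x - 3*y - 12 is:
H = [[10, -4], [-4, 14]]
Trace = 10 + 14 = 24
Determinant = 10*14 - (-4)^2 = 124
Discriminant = (24)^2 - 4*124 = 80.0
Eigenvalues: lambda_1 = 7.5279, lambda_2 = 16.4721
The function is convex.

1


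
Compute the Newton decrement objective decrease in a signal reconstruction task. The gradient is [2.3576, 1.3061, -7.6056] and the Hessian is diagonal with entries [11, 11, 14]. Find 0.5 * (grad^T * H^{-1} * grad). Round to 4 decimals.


Step 1: H is diagonal, so H^(-1) * g = [0.2143, 0.1187, -0.5433].
Step 2: g^T H^(-1) g = sum_i g_i^2 / H_ii
  = (2.3576)^2/11 + (1.3061)^2/11 + (-7.6056)^2/14
  = 0.5053 + 0.1551 + 4.1318 = 4.7922
Step 3: Objective decrease = 0.5 * g^T H^(-1) g = 2.3961


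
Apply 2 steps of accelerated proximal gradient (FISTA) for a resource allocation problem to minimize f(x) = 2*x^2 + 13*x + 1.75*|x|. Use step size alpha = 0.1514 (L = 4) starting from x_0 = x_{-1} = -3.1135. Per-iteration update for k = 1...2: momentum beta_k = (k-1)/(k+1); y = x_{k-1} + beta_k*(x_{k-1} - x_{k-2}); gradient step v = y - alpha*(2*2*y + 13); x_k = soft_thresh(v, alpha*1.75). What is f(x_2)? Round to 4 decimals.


FISTA on f(x) = 2*x^2 + 13*x + 1.75*|x|
L = 4, alpha = 0.1514
Iteration 1: beta = 0.0, y = -3.1135 + 0.0*(-3.1135 + 3.1135) = -3.1135
  grad(y) = 0.546, v = y - alpha*grad = -3.1962
  prox(v) = soft_thresh(-3.1962, 0.265) = -2.9312
Iteration 2: beta = 0.3333, y = -2.9312 + 0.3333*(-2.9312 + 3.1135) = -2.8705
  grad(y) = 1.5182, v = y - alpha*grad = -3.1003
  prox(v) = soft_thresh(-3.1003, 0.265) = -2.8354
f(x_2) = 2*(-2.8354)^2 + 13*(-2.8354) + 1.75*|-2.8354| = -15.8193


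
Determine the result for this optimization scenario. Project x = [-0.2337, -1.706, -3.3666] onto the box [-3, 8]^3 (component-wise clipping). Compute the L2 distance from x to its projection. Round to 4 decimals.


Project each component onto [-3, 8].
clip(-0.2337) = -0.2337, clip(-1.706) = -1.706, clip(-3.3666) = -3.0
Projection = [-0.2337, -1.706, -3.0]
Squared diffs: [0.0, 0.0, 0.1344]
Distance = sqrt(0.1344) = 0.3666


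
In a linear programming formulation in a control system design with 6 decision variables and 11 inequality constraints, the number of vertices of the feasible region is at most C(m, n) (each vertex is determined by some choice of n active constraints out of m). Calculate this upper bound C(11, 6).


Each vertex corresponds to some choice of n active constraints out of m, so the number of vertices is at most C(m, n) = m! / (n!(m-n)!).
m = 11, n = 6
Numerator: 11 * 10 * 9 * 8 * 7 * 6
Denominator: 6! = 720
C(11, 6) = 462


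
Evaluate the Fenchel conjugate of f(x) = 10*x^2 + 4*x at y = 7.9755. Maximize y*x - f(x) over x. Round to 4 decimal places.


f*(y) = sup_x {y*x - a*x^2 - b*x} = sup_x {(y-b)*x - a*x^2}
FOC: (y - b) - 2a*x = 0 => x* = (y - b)/(2a)
x* = (7.9755 - 4)/(2*10) = 0.1988
f*(7.9755) = (y-b)^2/(4a) = (7.9755 - 4)^2/(4*10)
= 15.8046/40 = 0.3951


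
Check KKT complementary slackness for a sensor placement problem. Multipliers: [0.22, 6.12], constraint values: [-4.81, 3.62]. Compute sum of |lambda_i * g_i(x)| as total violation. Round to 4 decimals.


KKT complementary slackness check:
lambda_1 * g_1 = 0.22 * -4.81 = -1.0582
lambda_2 * g_2 = 6.12 * 3.62 = 22.1544
Total violation = 1.0582 + 22.1544 = 23.2126


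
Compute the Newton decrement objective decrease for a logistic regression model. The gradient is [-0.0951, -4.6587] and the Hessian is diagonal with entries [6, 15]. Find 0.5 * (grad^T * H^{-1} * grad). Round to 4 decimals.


Step 1: H is diagonal, so H^(-1) * g = [-0.0159, -0.3106].
Step 2: g^T H^(-1) g = sum_i g_i^2 / H_ii
  = (-0.0951)^2/6 + (-4.6587)^2/15
  = 0.0015 + 1.4469 = 1.4484
Step 3: Objective decrease = 0.5 * g^T H^(-1) g = 0.7242


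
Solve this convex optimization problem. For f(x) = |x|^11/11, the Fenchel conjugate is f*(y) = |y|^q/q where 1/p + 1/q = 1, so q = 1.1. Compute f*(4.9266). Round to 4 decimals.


The conjugate exponent q satisfies 1/p + 1/q = 1.
p = 11, so q = 11/(11 - 1) = 1.1
|y|^q = 4.9266^1.1 = 5.7783
f*(4.9266) = 5.7783 / 1.1 = 5.253


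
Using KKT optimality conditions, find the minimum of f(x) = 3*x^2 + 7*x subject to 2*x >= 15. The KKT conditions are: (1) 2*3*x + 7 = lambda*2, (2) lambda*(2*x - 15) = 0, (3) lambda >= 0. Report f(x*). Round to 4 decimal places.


Step 1: Try lambda = 0 (constraint inactive).
x_unc = -7/(2*3) = -1.1667
Check: 2*-1.1667 = -2.3334 < 15 -- violated!
Step 2: Constraint must be active: 2*x = 15
x* = 15/2 = 7.5
lambda = (2*3*7.5 + 7)/2 = 26.0
Step 3: Compute optimal value.
f(x*) = 3*7.5^2 + 7*7.5 = 221.25


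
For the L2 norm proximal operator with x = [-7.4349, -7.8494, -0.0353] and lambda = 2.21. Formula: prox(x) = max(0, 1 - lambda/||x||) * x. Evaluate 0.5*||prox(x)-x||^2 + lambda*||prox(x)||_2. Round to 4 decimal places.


Step 1: Compute ||x||.
||x|| = 10.8117
Step 2: Compute scaling factor.
scale = max(0, 1 - 2.21/10.8117) = 0.7956
Step 3: prox(x) = [-5.9151, -6.2449, -0.0281]
||prox(x)|| = 8.6017
Step 4: Proximal objective.
0.5*||prox-x||^2 = 2.4421
lambda*||prox|| = 19.0098
Total = 21.4517


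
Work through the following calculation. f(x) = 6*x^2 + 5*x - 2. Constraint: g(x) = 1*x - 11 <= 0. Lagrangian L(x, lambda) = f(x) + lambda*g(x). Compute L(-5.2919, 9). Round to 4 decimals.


Step 1: Evaluate f(x).
f(-5.2919) = 6*(-5.2919)^2 + 5*(-5.2919) - 2 = 139.5657
Step 2: Evaluate g(x).
g(-5.2919) = 1*-5.2919 - 11 = -16.2919
Step 3: Compute Lagrangian.
L = 139.5657 + 9*-16.2919 = -7.0614


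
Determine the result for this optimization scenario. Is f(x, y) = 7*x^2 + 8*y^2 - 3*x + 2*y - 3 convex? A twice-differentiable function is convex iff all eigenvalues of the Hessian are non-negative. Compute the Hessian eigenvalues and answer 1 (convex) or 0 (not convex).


The Hessian of f(x,y) = 7*x^2 + 8*y^2 - 3*x + 2*y - 3 is:
H = [[14, 0], [0, 16]]
Trace = 14 + 16 = 30
Determinant = 14*16 - (0)^2 = 224
Discriminant = (30)^2 - 4*224 = 4.0
Eigenvalues: lambda_1 = 14.0, lambda_2 = 16.0
The function is convex.

1


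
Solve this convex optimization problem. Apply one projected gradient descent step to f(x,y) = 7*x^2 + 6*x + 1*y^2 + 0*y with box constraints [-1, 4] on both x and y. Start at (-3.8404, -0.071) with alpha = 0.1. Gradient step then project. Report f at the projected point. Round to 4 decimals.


Step 1: Compute gradient at (-3.8404, -0.071).
grad_x = 2*7*-3.8404 + 6 = -47.7656
grad_y = 2*1*-0.071 + 0 = -0.142
Step 2: Gradient step.
x_raw = -3.8404 - 0.1*-47.7656 = 0.9362
y_raw = -0.071 - 0.1*-0.142 = -0.0568
Step 3: Project onto [-1, 4].
x_proj = clip(0.9362) = 0.9362
y_proj = clip(-0.0568) = -0.0568
Step 4: Evaluate f.
f(0.9362, -0.0568) = 11.755


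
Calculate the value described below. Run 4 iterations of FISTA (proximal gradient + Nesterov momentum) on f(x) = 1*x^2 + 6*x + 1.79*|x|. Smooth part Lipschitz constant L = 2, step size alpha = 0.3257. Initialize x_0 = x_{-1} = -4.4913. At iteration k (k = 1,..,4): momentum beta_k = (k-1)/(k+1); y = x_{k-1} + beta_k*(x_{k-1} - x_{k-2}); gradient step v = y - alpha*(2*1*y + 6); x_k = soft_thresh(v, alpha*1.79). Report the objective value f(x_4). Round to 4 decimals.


FISTA on f(x) = 1*x^2 + 6*x + 1.79*|x|
L = 2, alpha = 0.3257
Iteration 1: beta = 0.0, y = -4.4913 + 0.0*(-4.4913 + 4.4913) = -4.4913
  grad(y) = -2.9826, v = y - alpha*grad = -3.5199
  prox(v) = soft_thresh(-3.5199, 0.583) = -2.9369
Iteration 2: beta = 0.3333, y = -2.9369 + 0.3333*(-2.9369 + 4.4913) = -2.4187
  grad(y) = 1.1626, v = y - alpha*grad = -2.7974
  prox(v) = soft_thresh(-2.7974, 0.583) = -2.2144
Iteration 3: beta = 0.5, y = -2.2144 + 0.5*(-2.2144 + 2.9369) = -1.8531
  grad(y) = 2.2938, v = y - alpha*grad = -2.6002
  prox(v) = soft_thresh(-2.6002, 0.583) = -2.0172
Iteration 4: beta = 0.6, y = -2.0172 + 0.6*(-2.0172 + 2.2144) = -1.8989
  grad(y) = 2.2022, v = y - alpha*grad = -2.6162
  prox(v) = soft_thresh(-2.6162, 0.583) = -2.0331
f(x_4) = 1*(-2.0331)^2 + 6*(-2.0331) + 1.79*|-2.0331| = -4.4259


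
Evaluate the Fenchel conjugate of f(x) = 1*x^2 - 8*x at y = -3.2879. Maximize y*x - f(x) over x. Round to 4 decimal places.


f*(y) = sup_x {y*x - a*x^2 - b*x} = sup_x {(y-b)*x - a*x^2}
FOC: (y - b) - 2a*x = 0 => x* = (y - b)/(2a)
x* = (-3.2879 + 8)/(2*1) = 2.3561
f*(-3.2879) = (y-b)^2/(4a) = (-3.2879 + 8)^2/(4*1)
= 22.2039/4 = 5.551


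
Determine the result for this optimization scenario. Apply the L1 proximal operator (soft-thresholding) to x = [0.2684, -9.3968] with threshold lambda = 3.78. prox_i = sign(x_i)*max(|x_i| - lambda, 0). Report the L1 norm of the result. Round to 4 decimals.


Soft-thresholding with lambda = 3.78:
prox(0.2684) = sign(0.2684)*max(|0.2684| - 3.78, 0) = 0.0
prox(-9.3968) = sign(-9.3968)*max(|-9.3968| - 3.78, 0) = -5.6168
prox(x) = [0.0, -5.6168]
||prox(x)||_1 = 0.0 + 5.6168 = 5.6168


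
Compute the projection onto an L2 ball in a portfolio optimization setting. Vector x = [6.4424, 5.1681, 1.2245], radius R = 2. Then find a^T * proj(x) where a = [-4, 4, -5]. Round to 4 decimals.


Step 1: Compute ||x|| (intermediates to 6 decimals).
||x|| = sqrt(6.4424^2 + 5.1681^2 + 1.2245^2) = 8.349442
Step 2: Project.
Since ||x|| > R, scale = R/||x|| = 2/8.349442 = 0.239537, proj(x) = scale * x
proj(x) = [1.543193, 1.237951, 0.293313]
Step 3: Dot product.
a^T * proj(x) = -4*1.543193 + 4*1.237951 - 5*0.293313 = -2.6875


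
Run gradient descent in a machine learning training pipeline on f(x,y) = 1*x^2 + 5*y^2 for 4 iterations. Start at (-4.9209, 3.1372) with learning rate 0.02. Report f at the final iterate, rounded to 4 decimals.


Gradient descent on f(x,y) = 1*x^2 + 5*y^2.
Starting point: (-4.9209, 3.1372), alpha = 0.02
Step 1: grad_x = 2*1*-4.9209 = -9.8418, grad_y = 2*5*3.1372 = 31.372
  x_1 = -4.9209 - 0.02*-9.8418 = -4.7241
  y_1 = 3.1372 - 0.02*31.372 = 2.5098
Step 2: grad_x = 2*1*-4.7241 = -9.4481, grad_y = 2*5*2.5098 = 25.0976
  x_2 = -4.7241 - 0.02*-9.4481 = -4.5351
  y_2 = 2.5098 - 0.02*25.0976 = 2.0078
Step 3: grad_x = 2*1*-4.5351 = -9.0702, grad_y = 2*5*2.0078 = 20.0781
  x_3 = -4.5351 - 0.02*-9.0702 = -4.3537
  y_3 = 2.0078 - 0.02*20.0781 = 1.6062
Step 4: grad_x = 2*1*-4.3537 = -8.7074, grad_y = 2*5*1.6062 = 16.0625
  x_4 = -4.3537 - 0.02*-8.7074 = -4.1795
  y_4 = 1.6062 - 0.02*16.0625 = 1.285
f(-4.1795, 1.285) = 1*(-4.1795)^2 + 5*1.285^2 = 25.7247


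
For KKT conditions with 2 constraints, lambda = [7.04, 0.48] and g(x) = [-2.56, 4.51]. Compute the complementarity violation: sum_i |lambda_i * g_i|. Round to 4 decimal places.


KKT complementary slackness check:
lambda_1 * g_1 = 7.04 * -2.56 = -18.0224
lambda_2 * g_2 = 0.48 * 4.51 = 2.1648
Total violation = 18.0224 + 2.1648 = 20.1872


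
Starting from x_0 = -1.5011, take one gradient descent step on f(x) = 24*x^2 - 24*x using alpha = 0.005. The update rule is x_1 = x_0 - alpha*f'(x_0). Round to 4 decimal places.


We compute the gradient at x_0 and apply the update.
f'(x) = 48*x - 24
f'(-1.5011) = 48*-1.5011 - 24 = -96.0528
x_1 = -1.5011 - 0.005*-96.0528 = -1.0208


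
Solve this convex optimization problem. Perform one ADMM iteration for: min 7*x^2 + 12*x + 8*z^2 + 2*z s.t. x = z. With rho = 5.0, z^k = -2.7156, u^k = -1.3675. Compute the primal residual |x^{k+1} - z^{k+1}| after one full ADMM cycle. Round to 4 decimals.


ADMM iteration with rho = 5.0, z^k = -2.7156, u^k = -1.3675
Step 1: x-update.
Minimize 7*x^2 + 12*x + (5.0/2)*(x + 2.7156 - 1.3675)^2
FOC: (2*7 + 5.0)*x = -12 + 5.0*(-2.7156 + 1.3675)
x^{k+1} = -0.9863
Step 2: z-update.
Minimize 8*z^2 + 2*z + (5.0/2)*(-0.9863 - z - 1.3675)^2
FOC: (2*8 + 5.0)*z = -2 + 5.0*(-0.9863 - 1.3675)
z^{k+1} = -0.6557
Step 3: u-update.
u^{k+1} = -1.3675 - 0.9863 + 0.6557 = -1.6982
Step 4: Primal residual = |-0.9863 + 0.6557| = 0.3307


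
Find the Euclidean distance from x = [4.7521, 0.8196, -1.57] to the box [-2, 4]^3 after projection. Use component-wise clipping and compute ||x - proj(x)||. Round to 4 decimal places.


Project each component onto [-2, 4].
clip(4.7521) = 4.0, clip(0.8196) = 0.8196, clip(-1.57) = -1.57
Projection = [4.0, 0.8196, -1.57]
Squared diffs: [0.5657, 0.0, 0.0]
Distance = sqrt(0.5657) = 0.7521


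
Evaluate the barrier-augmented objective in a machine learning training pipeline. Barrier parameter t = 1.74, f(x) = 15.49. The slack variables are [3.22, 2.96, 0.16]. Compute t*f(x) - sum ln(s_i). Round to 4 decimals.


Step 1: Compute log-barrier.
ln values: [1.1694, 1.0852, -1.8326]
phi = -(1.1694 + 1.0852 - 1.8326) = -0.422
Step 2: Compute augmented objective.
t*f(x) = 1.74*15.49 = 26.9526
Total = 26.9526 - 0.422 = 26.5306


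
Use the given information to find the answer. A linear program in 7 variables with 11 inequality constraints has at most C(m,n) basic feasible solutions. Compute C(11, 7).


Each vertex corresponds to some choice of n active constraints out of m, so the number of vertices is at most C(m, n) = m! / (n!(m-n)!).
m = 11, n = 7
Numerator: 11 * 10 * 9 * 8 * 7 * 6 * 5
Denominator: 7! = 5040
C(11, 7) = 330


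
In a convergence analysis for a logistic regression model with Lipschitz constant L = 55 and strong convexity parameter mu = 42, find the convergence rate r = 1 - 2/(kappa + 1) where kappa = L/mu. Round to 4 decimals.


Step 1: Compute the condition number.
kappa = L/mu = 55/42 = 1.3095
Step 2: Compute the convergence rate.
r = 1 - 2/(kappa + 1) = 1 - 2*mu/(L + mu) = (L - mu)/(L + mu) = 13/97 = 0.134


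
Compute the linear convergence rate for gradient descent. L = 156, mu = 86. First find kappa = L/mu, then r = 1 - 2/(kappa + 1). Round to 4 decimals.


Step 1: Compute the condition number.
kappa = L/mu = 156/86 = 1.814
Step 2: Compute the convergence rate.
r = 1 - 2/(kappa + 1) = 1 - 2*mu/(L + mu) = (L - mu)/(L + mu) = 70/242 = 0.2893


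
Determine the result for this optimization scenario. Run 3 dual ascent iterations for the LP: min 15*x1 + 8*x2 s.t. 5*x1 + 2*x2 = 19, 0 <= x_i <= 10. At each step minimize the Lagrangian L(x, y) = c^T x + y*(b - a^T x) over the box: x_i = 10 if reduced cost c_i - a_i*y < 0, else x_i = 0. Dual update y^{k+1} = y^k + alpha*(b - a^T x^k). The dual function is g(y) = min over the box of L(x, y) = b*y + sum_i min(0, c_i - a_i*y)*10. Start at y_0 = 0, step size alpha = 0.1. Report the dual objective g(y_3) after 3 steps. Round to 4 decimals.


Dual ascent for LP: min 15*x1 + 8*x2, 5*x1 + 2*x2 = 19, 0 <= x_i <= 10
Step 1: y^k = 0.0, reduced costs: (15.0, 8.0)
  x^k = (0.0, 0.0), subgradient = b - a^T x = 19.0
  y^{k+1} = 0.0 + 0.1*19.0 = 1.9
Step 2: y^k = 1.9, reduced costs: (5.5, 4.2)
  x^k = (0.0, 0.0), subgradient = b - a^T x = 19.0
  y^{k+1} = 1.9 + 0.1*19.0 = 3.8
Step 3: y^k = 3.8, reduced costs: (-4.0, 0.4)
  x^k = (10.0, 0.0), subgradient = b - a^T x = -31.0
  y^{k+1} = 3.8 + 0.1*-31.0 = 0.7
Dual objective at y_3 = 0.7: reduced costs (11.5, 6.6), box minimizer x = (0.0, 0.0)
g(y_3) = b*y + (c1 - a1*y)*x1 + (c2 - a2*y)*x2 = 19*0.7 + 11.5*0.0 + 6.6*0.0 = 13.3 + 0.0 + 0.0 = 13.3


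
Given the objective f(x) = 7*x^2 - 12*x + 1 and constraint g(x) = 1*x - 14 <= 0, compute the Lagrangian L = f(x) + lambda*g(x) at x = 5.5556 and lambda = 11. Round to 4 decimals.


Step 1: Evaluate f(x).
f(5.5556) = 7*5.5556^2 - 12*5.5556 + 1 = 150.3856
Step 2: Evaluate g(x).
g(5.5556) = 1*5.5556 - 14 = -8.4444
Step 3: Compute Lagrangian.
L = 150.3856 + 11*-8.4444 = 57.4972


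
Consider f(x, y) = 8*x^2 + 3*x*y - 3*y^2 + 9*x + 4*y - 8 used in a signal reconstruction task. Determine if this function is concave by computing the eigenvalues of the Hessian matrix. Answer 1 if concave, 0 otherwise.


The Hessian of f(x,y) = 8*x^2 + 3*x*y - 3*y^2 + 9*x + 4*y - 8 is:
H = [[16, 3], [3, -6]]
Trace = 16 - 6 = 10
Determinant = 16*-6 - (3)^2 = -105
Discriminant = (10)^2 - 4*-105 = 520.0
Eigenvalues: lambda_1 = -6.4018, lambda_2 = 16.4018
The function is not concave.

0


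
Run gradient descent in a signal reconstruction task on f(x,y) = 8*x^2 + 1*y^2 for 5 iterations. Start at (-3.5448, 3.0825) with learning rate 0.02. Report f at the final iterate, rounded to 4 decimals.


Gradient descent on f(x,y) = 8*x^2 + 1*y^2.
Starting point: (-3.5448, 3.0825), alpha = 0.02
Step 1: grad_x = 2*8*-3.5448 = -56.7168, grad_y = 2*1*3.0825 = 6.165
  x_1 = -3.5448 - 0.02*-56.7168 = -2.4105
  y_1 = 3.0825 - 0.02*6.165 = 2.9592
Step 2: grad_x = 2*8*-2.4105 = -38.5674, grad_y = 2*1*2.9592 = 5.9184
  x_2 = -2.4105 - 0.02*-38.5674 = -1.6391
  y_2 = 2.9592 - 0.02*5.9184 = 2.8408
Step 3: grad_x = 2*8*-1.6391 = -26.2258, grad_y = 2*1*2.8408 = 5.6817
  x_3 = -1.6391 - 0.02*-26.2258 = -1.1146
  y_3 = 2.8408 - 0.02*5.6817 = 2.7272
Step 4: grad_x = 2*8*-1.1146 = -17.8336, grad_y = 2*1*2.7272 = 5.4544
  x_4 = -1.1146 - 0.02*-17.8336 = -0.7579
  y_4 = 2.7272 - 0.02*5.4544 = 2.6181
Step 5: grad_x = 2*8*-0.7579 = -12.1268, grad_y = 2*1*2.6181 = 5.2362
  x_5 = -0.7579 - 0.02*-12.1268 = -0.5154
  y_5 = 2.6181 - 0.02*5.2362 = 2.5134
f(-0.5154, 2.5134) = 8*(-0.5154)^2 + 1*2.5134^2 = 8.4421


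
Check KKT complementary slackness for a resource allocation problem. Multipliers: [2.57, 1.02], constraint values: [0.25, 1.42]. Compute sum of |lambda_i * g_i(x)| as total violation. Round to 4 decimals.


KKT complementary slackness check:
lambda_1 * g_1 = 2.57 * 0.25 = 0.6425
lambda_2 * g_2 = 1.02 * 1.42 = 1.4484
Total violation = 0.6425 + 1.4484 = 2.0909


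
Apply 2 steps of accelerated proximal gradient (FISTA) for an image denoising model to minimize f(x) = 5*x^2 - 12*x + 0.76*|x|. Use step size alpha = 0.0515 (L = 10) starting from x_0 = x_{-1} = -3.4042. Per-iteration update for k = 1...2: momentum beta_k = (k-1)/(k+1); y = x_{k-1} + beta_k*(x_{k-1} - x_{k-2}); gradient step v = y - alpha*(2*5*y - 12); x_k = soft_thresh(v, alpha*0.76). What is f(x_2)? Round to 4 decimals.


FISTA on f(x) = 5*x^2 - 12*x + 0.76*|x|
L = 10, alpha = 0.0515
Iteration 1: beta = 0.0, y = -3.4042 + 0.0*(-3.4042 + 3.4042) = -3.4042
  grad(y) = -46.042, v = y - alpha*grad = -1.033
  prox(v) = soft_thresh(-1.033, 0.0391) = -0.9939
Iteration 2: beta = 0.3333, y = -0.9939 + 0.3333*(-0.9939 + 3.4042) = -0.1905
  grad(y) = -13.9046, v = y - alpha*grad = 0.5256
  prox(v) = soft_thresh(0.5256, 0.0391) = 0.4865
f(x_2) = 5*0.4865^2 - 12*0.4865 + 0.76*|0.4865| = -4.2848


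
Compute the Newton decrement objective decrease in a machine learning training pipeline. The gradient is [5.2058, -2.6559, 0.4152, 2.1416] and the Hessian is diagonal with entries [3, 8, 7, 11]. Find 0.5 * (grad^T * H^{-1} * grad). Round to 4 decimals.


Step 1: H is diagonal, so H^(-1) * g = [1.7353, -0.332, 0.0593, 0.1947].
Step 2: g^T H^(-1) g = sum_i g_i^2 / H_ii
  = (5.2058)^2/3 + (-2.6559)^2/8 + (0.4152)^2/7 + (2.1416)^2/11
  = 9.0335 + 0.8817 + 0.0246 + 0.417 = 10.3568
Step 3: Objective decrease = 0.5 * g^T H^(-1) g = 5.1784


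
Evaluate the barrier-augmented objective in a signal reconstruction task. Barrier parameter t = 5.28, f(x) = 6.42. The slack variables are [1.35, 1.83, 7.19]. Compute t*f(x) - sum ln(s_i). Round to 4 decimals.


Step 1: Compute log-barrier.
ln values: [0.3001, 0.6043, 1.9727]
phi = -(0.3001 + 0.6043 + 1.9727) = -2.8771
Step 2: Compute augmented objective.
t*f(x) = 5.28*6.42 = 33.8976
Total = 33.8976 - 2.8771 = 31.0205


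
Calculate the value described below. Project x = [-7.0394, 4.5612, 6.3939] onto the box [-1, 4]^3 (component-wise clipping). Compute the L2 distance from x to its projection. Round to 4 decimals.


Project each component onto [-1, 4].
clip(-7.0394) = -1.0, clip(4.5612) = 4.0, clip(6.3939) = 4.0
Projection = [-1.0, 4.0, 4.0]
Squared diffs: [36.4744, 0.3149, 5.7308]
Distance = sqrt(42.5201) = 6.5207


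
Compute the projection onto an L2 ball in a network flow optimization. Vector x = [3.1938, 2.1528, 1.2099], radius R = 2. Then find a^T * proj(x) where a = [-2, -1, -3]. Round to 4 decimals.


Step 1: Compute ||x|| (intermediates to 6 decimals).
||x|| = sqrt(3.1938^2 + 2.1528^2 + 1.2099^2) = 4.037173
Step 2: Project.
Since ||x|| > R, scale = R/||x|| = 2/4.037173 = 0.495396, proj(x) = scale * x
proj(x) = [1.582196, 1.066489, 0.59938]
Step 3: Dot product.
a^T * proj(x) = -2*1.582196 - 1*1.066489 - 3*0.59938 = -6.029


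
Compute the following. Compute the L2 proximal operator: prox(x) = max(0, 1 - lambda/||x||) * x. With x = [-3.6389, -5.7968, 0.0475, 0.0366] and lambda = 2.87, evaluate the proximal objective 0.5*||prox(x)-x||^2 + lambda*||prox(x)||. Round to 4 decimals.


Step 1: Compute ||x||.
||x|| = 6.8446
Step 2: Compute scaling factor.
scale = max(0, 1 - 2.87/6.8446) = 0.5807
Step 3: prox(x) = [-2.1131, -3.3661, 0.0276, 0.0213]
||prox(x)|| = 3.9746
Step 4: Proximal objective.
0.5*||prox-x||^2 = 4.1185
lambda*||prox|| = 11.4071
Total = 15.5255


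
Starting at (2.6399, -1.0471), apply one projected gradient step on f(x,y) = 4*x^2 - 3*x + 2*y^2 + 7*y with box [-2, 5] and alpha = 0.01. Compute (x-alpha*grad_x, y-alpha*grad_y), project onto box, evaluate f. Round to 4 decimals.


Step 1: Compute gradient at (2.6399, -1.0471).
grad_x = 2*4*2.6399 - 3 = 18.1192
grad_y = 2*2*-1.0471 + 7 = 2.8116
Step 2: Gradient step.
x_raw = 2.6399 - 0.01*18.1192 = 2.4587
y_raw = -1.0471 - 0.01*2.8116 = -1.0752
Step 3: Project onto [-2, 5].
x_proj = clip(2.4587) = 2.4587
y_proj = clip(-1.0752) = -1.0752
Step 4: Evaluate f.
f(2.4587, -1.0752) = 11.5905


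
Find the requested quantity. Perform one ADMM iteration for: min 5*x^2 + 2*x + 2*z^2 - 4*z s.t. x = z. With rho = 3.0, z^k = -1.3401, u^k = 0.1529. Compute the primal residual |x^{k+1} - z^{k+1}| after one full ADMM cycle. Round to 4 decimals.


ADMM iteration with rho = 3.0, z^k = -1.3401, u^k = 0.1529
Step 1: x-update.
Minimize 5*x^2 + 2*x + (3.0/2)*(x + 1.3401 + 0.1529)^2
FOC: (2*5 + 3.0)*x = -2 + 3.0*(-1.3401 - 0.1529)
x^{k+1} = -0.4984
Step 2: z-update.
Minimize 2*z^2 - 4*z + (3.0/2)*(-0.4984 - z + 0.1529)^2
FOC: (2*2 + 3.0)*z = 4 + 3.0*(-0.4984 + 0.1529)
z^{k+1} = 0.4234
Step 3: u-update.
u^{k+1} = 0.1529 - 0.4984 - 0.4234 = -0.7688
Step 4: Primal residual = |-0.4984 - 0.4234| = 0.9217


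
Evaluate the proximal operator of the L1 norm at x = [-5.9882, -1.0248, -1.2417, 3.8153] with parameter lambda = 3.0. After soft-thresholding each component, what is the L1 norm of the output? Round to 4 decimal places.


Soft-thresholding with lambda = 3.0:
prox(-5.9882) = sign(-5.9882)*max(|-5.9882| - 3.0, 0) = -2.9882
prox(-1.0248) = sign(-1.0248)*max(|-1.0248| - 3.0, 0) = 0.0
prox(-1.2417) = sign(-1.2417)*max(|-1.2417| - 3.0, 0) = 0.0
prox(3.8153) = sign(3.8153)*max(|3.8153| - 3.0, 0) = 0.8153
prox(x) = [-2.9882, 0.0, 0.0, 0.8153]
||prox(x)||_1 = 2.9882 + 0.0 + 0.0 + 0.8153 = 3.8035


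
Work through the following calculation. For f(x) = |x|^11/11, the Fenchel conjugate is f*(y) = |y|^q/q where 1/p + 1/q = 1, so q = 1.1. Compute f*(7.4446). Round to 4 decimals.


The conjugate exponent q satisfies 1/p + 1/q = 1.
p = 11, so q = 11/(11 - 1) = 1.1
|y|^q = 7.4446^1.1 = 9.0997
f*(7.4446) = 9.0997 / 1.1 = 8.2724


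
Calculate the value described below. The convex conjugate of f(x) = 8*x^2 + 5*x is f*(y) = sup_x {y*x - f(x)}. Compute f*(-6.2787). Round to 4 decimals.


f*(y) = sup_x {y*x - a*x^2 - b*x} = sup_x {(y-b)*x - a*x^2}
FOC: (y - b) - 2a*x = 0 => x* = (y - b)/(2a)
x* = (-6.2787 - 5)/(2*8) = -0.7049
f*(-6.2787) = (y-b)^2/(4a) = (-6.2787 - 5)^2/(4*8)
= 127.2091/32 = 3.9753


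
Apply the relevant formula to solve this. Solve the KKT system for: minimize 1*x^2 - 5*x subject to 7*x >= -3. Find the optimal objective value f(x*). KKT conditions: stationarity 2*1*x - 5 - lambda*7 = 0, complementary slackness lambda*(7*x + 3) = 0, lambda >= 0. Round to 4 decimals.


Step 1: Try lambda = 0 (constraint inactive).
Stationarity: 2*1*x - 5 = 0
x* = 5/(2*1) = 2.5
Check constraint: 7*2.5 = 17.5 >= -3 -- satisfied.
Step 2: Compute optimal value.
f(x*) = 1*2.5^2 - 5*2.5 = -6.25


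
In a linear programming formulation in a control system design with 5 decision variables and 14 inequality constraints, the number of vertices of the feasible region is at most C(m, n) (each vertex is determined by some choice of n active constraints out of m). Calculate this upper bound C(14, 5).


Each vertex corresponds to some choice of n active constraints out of m, so the number of vertices is at most C(m, n) = m! / (n!(m-n)!).
m = 14, n = 5
Numerator: 14 * 13 * 12 * 11 * 10
Denominator: 5! = 120
C(14, 5) = 2002


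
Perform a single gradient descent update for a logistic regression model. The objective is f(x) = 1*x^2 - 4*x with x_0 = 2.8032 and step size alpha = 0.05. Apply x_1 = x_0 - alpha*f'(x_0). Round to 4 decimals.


We compute the gradient at x_0 and apply the update.
f'(x) = 2*x - 4
f'(2.8032) = 2*2.8032 - 4 = 1.6064
x_1 = 2.8032 - 0.05*1.6064 = 2.7229


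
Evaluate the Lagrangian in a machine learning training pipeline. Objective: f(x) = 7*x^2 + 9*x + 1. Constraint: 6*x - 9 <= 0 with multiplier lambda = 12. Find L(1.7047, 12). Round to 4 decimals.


Step 1: Evaluate f(x).
f(1.7047) = 7*1.7047^2 + 9*1.7047 + 1 = 36.6843
Step 2: Evaluate g(x).
g(1.7047) = 6*1.7047 - 9 = 1.2282
Step 3: Compute Lagrangian.
L = 36.6843 + 12*1.2282 = 51.4227


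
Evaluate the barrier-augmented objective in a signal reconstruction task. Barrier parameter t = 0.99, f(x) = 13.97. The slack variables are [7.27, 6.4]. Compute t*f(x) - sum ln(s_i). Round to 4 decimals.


Step 1: Compute log-barrier.
ln values: [1.9838, 1.8563]
phi = -(1.9838 + 1.8563) = -3.8401
Step 2: Compute augmented objective.
t*f(x) = 0.99*13.97 = 13.8303
Total = 13.8303 - 3.8401 = 9.9902


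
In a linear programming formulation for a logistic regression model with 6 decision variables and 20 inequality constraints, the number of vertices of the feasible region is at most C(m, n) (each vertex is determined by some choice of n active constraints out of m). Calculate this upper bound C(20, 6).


Each vertex corresponds to some choice of n active constraints out of m, so the number of vertices is at most C(m, n) = m! / (n!(m-n)!).
m = 20, n = 6
Numerator: 20 * 19 * 18 * 17 * 16 * 15
Denominator: 6! = 720
C(20, 6) = 38760
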